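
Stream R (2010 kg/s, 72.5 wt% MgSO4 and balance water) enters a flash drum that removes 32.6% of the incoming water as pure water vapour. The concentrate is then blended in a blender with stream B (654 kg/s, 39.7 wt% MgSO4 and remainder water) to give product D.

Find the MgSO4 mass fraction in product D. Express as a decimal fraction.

Vapour removed = 0.326×0.275×2010 = 180.2 kg/s; concentrate = 1829.8 kg/s.
MgSO4 reaching the mixer = 1457.2 (from concentrate) + 654×0.397 = 1716.9 kg/s.
Product flow = 1829.8 + 654 = 2483.8 kg/s; MgSO4 fraction = 0.691.

0.691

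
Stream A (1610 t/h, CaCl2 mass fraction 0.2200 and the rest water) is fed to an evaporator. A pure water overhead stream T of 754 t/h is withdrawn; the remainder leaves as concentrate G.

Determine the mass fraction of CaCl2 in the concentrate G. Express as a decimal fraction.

CaCl2 is not removed: 1610×0.220 = 354.2 t/h of CaCl2 enters G.
Concentrate = 1610 − 754 = 856 t/h.
Mass fraction = 354.2/856 = 0.4138.

0.4138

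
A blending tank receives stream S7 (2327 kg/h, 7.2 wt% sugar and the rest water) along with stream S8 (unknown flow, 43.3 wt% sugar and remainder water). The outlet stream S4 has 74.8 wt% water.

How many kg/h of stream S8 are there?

2314 kg/h

Let S8 be the unknown flow. Total out = 2327 + S8.
water balance: 2159.5 + 0.567·S8 = 0.748·(2327 + S8)
(0.567 − 0.748)·S8 = 0.748×2327 − 2159.5 = -418.86
S8 = -418.86 / -0.181 = 2314.1 kg/h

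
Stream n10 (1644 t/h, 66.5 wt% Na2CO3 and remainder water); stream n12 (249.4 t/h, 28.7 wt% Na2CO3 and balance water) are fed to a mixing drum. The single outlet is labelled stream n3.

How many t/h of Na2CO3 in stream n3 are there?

Na2CO3 out = Na2CO3 in = 1644×0.665 + 249.4×0.287 = 1164.8 t/h.

1165 t/h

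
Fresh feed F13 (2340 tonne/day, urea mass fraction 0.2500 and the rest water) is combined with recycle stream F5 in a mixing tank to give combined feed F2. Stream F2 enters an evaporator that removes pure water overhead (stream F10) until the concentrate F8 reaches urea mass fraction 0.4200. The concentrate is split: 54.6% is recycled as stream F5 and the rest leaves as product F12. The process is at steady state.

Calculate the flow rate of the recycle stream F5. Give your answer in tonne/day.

Overall urea balance (none leaves overhead): urea in fresh feed = urea in product, i.e. 2340×0.250 = (1−0.546)·F8·0.420.
F8 = 585/(0.420×0.454) = 3068 tonne/day.
Recycle F5 = 0.546×3068 = 1675.1 tonne/day.

1675 tonne/day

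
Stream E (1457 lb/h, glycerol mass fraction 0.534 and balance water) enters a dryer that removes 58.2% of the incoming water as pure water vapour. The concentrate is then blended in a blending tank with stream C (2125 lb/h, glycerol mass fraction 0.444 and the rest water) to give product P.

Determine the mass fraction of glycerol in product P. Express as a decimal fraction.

Vapour removed = 0.582×0.466×1457 = 395.16 lb/h; concentrate = 1061.8 lb/h.
glycerol reaching the mixer = 778.04 (from concentrate) + 2125×0.444 = 1721.5 lb/h.
Product flow = 1061.8 + 2125 = 3186.8 lb/h; glycerol fraction = 0.540.

0.540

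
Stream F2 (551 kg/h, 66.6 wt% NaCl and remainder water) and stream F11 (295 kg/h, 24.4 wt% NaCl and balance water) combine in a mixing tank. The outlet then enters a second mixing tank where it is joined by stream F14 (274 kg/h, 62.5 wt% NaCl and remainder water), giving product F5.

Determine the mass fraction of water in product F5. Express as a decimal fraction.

0.455

Overall, product flow = 1120 kg/h.
water in = 551×0.334 + 295×0.756 + 274×0.375 = 509.8 kg/h.
water fraction in F5 = 0.455.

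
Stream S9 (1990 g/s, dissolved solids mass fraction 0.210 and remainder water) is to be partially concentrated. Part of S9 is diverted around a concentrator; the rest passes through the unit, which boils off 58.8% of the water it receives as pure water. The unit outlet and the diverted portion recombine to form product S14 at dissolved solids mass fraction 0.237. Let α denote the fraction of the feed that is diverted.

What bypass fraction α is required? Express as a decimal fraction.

0.755

All 1990×0.210 = 417.9 g/s of dissolved solids reaches S14, so S14 = 417.9/0.237 = 1763.3 g/s and vapour = 226.71 g/s.
The evaporator receives (1−α)·1990 of feed at 0.790 water and removes 0.588 of that water:
0.588×0.790×(1−α)×1990 = 226.71
(1−α) = 226.71/924.39 = 0.2453;  α = 0.7547.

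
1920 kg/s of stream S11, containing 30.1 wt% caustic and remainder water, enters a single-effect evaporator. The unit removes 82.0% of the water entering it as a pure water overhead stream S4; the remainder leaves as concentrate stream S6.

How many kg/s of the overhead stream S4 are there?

water entering = 1920×0.699 = 1342.1 kg/s; overhead removed = 0.820×1342.1 = 1100.5 kg/s.

1101 kg/s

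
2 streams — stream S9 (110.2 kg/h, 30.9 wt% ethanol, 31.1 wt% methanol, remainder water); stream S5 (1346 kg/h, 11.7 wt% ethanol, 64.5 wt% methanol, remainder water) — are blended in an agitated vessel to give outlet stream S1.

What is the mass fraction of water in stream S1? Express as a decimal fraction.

Total flow out = 110.2 + 1346 = 1456.2 kg/h.
water in = 110.2×0.380 + 1346×0.238 = 362.22 kg/h.
water mass fraction in S1 = 362.22/1456.2 = 0.249.

0.249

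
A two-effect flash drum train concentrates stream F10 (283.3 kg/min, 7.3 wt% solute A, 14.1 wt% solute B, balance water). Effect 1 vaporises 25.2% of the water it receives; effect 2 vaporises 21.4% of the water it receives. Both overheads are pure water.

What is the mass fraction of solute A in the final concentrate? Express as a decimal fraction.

water in feed = 283.3×0.786 = 222.67 kg/min.
After stage 1: water left = (1−0.252)×222.67 = 166.56; stream total = 227.19 kg/min.
After stage 2: water left = (1−0.214)×166.56 = 130.92; final concentrate = 191.54 kg/min.
solute A fraction = 20.681/191.54 = 0.108.

0.108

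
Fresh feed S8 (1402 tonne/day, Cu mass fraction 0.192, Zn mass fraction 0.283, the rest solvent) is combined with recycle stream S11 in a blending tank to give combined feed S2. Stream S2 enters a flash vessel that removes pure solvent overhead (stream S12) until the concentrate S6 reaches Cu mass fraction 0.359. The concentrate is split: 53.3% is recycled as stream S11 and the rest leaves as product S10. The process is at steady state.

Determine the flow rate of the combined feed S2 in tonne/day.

Overall Cu balance (none leaves overhead): Cu in fresh feed = Cu in product, i.e. 1402×0.192 = (1−0.533)·S6·0.359.
S6 = 269.18/(0.359×0.467) = 1605.6 tonne/day.
Recycle S11 = 0.533×1605.6 = 855.79 tonne/day.
Combined feed S2 = 1402 + 855.79 = 2257.8 tonne/day.

2258 tonne/day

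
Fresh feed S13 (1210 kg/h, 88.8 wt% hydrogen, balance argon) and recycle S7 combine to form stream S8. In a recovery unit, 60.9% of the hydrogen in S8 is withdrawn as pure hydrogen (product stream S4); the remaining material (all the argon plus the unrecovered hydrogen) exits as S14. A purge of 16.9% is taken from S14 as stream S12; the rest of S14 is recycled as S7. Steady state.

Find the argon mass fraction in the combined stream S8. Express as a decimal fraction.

0.335

argon enters only via S13 and leaves only via the purge: 1210×0.112 = 0.169×(argon in S14), and the recovery unit passes all argon, so argon in S8 = argon in S14 = 801.89 kg/h.
hydrogen in S8: m_A = 1210×0.888 + (1−0.169)·(1−0.609)·m_A, so m_A = 1074.5/0.6751 = 1591.6 kg/h.
S8 = 1591.6 + 801.89 = 2393.5 kg/h.
argon fraction in S8 = 801.89/2393.5 = 0.335.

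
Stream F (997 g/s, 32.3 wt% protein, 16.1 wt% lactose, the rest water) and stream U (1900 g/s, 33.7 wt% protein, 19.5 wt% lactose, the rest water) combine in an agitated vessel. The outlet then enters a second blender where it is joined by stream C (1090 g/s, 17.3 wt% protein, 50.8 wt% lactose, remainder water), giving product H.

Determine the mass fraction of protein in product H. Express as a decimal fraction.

0.2887

Overall, product flow = 3987 g/s.
protein in = 997×0.323 + 1900×0.337 + 1090×0.173 = 1150.9 g/s.
protein fraction in H = 0.2887.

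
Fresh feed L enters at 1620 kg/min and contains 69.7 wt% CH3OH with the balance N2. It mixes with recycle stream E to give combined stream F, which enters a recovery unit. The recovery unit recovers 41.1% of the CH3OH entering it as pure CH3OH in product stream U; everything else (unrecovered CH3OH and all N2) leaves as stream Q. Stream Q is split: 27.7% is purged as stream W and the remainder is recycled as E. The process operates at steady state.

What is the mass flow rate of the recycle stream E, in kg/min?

2119 kg/min

N2 enters only via L and leaves only via the purge: 1620×0.303 = 0.277×(N2 in Q), and the recovery unit passes all N2, so N2 in F = N2 in Q = 1772.1 kg/min.
CH3OH in F: m_A = 1620×0.697 + (1−0.277)·(1−0.411)·m_A, so m_A = 1129.1/0.5742 = 1966.6 kg/min.
Q = (1−0.411)×1966.6 + 1772.1 = 2930.4 kg/min.
Recycle E = (1−0.277)×2930.4 = 2118.7 kg/min.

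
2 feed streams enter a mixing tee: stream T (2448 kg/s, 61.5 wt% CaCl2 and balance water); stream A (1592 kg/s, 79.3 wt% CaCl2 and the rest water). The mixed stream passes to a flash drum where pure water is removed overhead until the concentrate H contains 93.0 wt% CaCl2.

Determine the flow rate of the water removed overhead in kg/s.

CaCl2 entering = 2448×0.615 + 1592×0.793 = 2768 kg/s.
All CaCl2 reports to H, so H = 2768/0.930 = 2976.3 kg/s.
Total feed = 4040 kg/s; overhead = 4040 − 2976.3 = 1063.7 kg/s.

1064 kg/s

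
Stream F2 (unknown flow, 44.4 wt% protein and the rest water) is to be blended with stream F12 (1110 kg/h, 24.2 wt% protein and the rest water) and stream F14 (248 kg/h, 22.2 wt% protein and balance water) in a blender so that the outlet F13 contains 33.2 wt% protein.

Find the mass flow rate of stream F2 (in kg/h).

1136 kg/h

Let F2 be the unknown flow. Total out = 1358 + F2.
protein balance: 323.68 + 0.444·F2 = 0.332·(1358 + F2)
(0.444 − 0.332)·F2 = 0.332×1358 − 323.68 = 127.18
F2 = 127.18 / 0.112 = 1135.5 kg/h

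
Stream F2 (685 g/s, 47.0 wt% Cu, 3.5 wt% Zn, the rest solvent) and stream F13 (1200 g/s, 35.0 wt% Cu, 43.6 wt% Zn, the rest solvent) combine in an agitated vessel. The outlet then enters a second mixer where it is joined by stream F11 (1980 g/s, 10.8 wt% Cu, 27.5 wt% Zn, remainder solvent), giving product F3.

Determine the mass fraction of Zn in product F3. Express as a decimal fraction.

Overall, product flow = 3865 g/s.
Zn in = 685×0.035 + 1200×0.436 + 1980×0.275 = 1091.7 g/s.
Zn fraction in F3 = 0.2825.

0.2825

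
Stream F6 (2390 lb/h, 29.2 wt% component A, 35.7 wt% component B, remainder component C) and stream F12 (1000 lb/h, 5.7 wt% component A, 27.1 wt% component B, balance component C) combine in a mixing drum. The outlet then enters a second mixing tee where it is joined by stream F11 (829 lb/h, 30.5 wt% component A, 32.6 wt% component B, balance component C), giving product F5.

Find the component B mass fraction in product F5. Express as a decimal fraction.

0.3305

Overall, product flow = 4219 lb/h.
component B in = 2390×0.357 + 1000×0.271 + 829×0.326 = 1394.5 lb/h.
component B fraction in F5 = 0.3305.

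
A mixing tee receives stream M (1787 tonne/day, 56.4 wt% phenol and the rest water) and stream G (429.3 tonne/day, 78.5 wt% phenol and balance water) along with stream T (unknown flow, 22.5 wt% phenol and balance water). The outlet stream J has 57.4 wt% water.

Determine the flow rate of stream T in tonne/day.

Let T be the unknown flow. Total out = 2216.3 + T.
water balance: 871.43 + 0.775·T = 0.574·(2216.3 + T)
(0.775 − 0.574)·T = 0.574×2216.3 − 871.43 = 400.72
T = 400.72 / 0.201 = 1993.7 tonne/day

1994 tonne/day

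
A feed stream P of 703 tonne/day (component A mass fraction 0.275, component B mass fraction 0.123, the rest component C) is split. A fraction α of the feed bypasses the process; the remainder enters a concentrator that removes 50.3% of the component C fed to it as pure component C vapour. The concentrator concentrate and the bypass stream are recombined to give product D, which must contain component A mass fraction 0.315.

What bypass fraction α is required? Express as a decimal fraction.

0.581

All 703×0.275 = 193.33 tonne/day of component A reaches D, so D = 193.33/0.315 = 613.73 tonne/day and vapour = 89.27 tonne/day.
The evaporator receives (1−α)·703 of feed at 0.602 component C and removes 0.503 of that component C:
0.503×0.602×(1−α)×703 = 89.27
(1−α) = 89.27/212.87 = 0.4194;  α = 0.5806.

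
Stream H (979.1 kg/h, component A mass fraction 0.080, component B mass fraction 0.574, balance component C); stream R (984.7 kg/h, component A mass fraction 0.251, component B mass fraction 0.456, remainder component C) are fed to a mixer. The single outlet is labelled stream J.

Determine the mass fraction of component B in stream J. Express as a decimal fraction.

0.515

Total flow out = 979.1 + 984.7 = 1963.8 kg/h.
component B in = 979.1×0.574 + 984.7×0.456 = 1011 kg/h.
component B mass fraction in J = 1011/1963.8 = 0.515.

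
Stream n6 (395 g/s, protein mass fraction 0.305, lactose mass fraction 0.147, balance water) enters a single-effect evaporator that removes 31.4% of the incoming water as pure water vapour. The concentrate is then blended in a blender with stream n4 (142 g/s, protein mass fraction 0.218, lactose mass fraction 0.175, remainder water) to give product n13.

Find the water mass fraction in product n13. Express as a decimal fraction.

0.500

Vapour removed = 0.314×0.548×395 = 67.968 g/s; concentrate = 327.03 g/s.
water reaching the mixer = 148.49 (from concentrate) + 142×0.607 = 234.69 g/s.
Product flow = 327.03 + 142 = 469.03 g/s; water fraction = 0.500.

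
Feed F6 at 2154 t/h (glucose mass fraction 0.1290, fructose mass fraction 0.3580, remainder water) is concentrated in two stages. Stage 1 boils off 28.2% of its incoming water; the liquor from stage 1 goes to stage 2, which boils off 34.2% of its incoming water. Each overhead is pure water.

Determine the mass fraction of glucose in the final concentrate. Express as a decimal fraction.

water in feed = 2154×0.513 = 1105 t/h.
After stage 1: water left = (1−0.282)×1105 = 793.39; stream total = 1842.4 t/h.
After stage 2: water left = (1−0.342)×793.39 = 522.05; final concentrate = 1571 t/h.
glucose fraction = 277.87/1571 = 0.1769.

0.1769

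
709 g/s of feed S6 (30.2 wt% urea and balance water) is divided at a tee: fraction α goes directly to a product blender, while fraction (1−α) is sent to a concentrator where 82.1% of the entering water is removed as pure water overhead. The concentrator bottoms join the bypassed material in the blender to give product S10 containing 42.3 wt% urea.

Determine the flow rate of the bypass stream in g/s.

All 709×0.302 = 214.12 g/s of urea reaches S10, so S10 = 214.12/0.423 = 506.19 g/s and vapour = 202.81 g/s.
The evaporator receives (1−α)·709 of feed at 0.698 water and removes 0.821 of that water:
0.821×0.698×(1−α)×709 = 202.81
(1−α) = 202.81/406.3 = 0.4992;  α = 0.5008.
Bypass flow = 0.5008×709 = 355.09 g/s.

355.1 g/s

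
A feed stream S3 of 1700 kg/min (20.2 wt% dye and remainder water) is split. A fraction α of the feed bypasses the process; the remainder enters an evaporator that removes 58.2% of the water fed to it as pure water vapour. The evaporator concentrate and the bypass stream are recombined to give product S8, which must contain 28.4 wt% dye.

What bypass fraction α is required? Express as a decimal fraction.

0.378

All 1700×0.202 = 343.4 kg/min of dye reaches S8, so S8 = 343.4/0.284 = 1209.2 kg/min and vapour = 490.85 kg/min.
The evaporator receives (1−α)·1700 of feed at 0.798 water and removes 0.582 of that water:
0.582×0.798×(1−α)×1700 = 490.85
(1−α) = 490.85/789.54 = 0.6217;  α = 0.3783.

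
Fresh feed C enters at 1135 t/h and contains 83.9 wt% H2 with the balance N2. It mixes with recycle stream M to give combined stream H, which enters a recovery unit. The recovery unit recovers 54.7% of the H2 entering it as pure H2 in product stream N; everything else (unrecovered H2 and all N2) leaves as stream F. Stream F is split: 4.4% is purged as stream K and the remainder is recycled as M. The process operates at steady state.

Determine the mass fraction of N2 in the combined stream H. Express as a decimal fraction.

N2 enters only via C and leaves only via the purge: 1135×0.161 = 0.044×(N2 in F), and the recovery unit passes all N2, so N2 in H = N2 in F = 4153.1 t/h.
H2 in H: m_A = 1135×0.839 + (1−0.044)·(1−0.547)·m_A, so m_A = 952.26/0.5669 = 1679.7 t/h.
H = 1679.7 + 4153.1 = 5832.7 t/h.
N2 fraction in H = 4153.1/5832.7 = 0.7120.

0.7120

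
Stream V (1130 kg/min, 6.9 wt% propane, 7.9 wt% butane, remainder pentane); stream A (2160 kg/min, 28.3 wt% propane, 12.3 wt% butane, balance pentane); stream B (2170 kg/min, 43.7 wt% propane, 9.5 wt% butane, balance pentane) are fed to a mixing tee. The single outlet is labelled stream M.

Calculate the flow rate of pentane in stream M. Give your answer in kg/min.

pentane out = pentane in = 1130×0.852 + 2160×0.594 + 2170×0.468 = 3261.4 kg/min.

3261 kg/min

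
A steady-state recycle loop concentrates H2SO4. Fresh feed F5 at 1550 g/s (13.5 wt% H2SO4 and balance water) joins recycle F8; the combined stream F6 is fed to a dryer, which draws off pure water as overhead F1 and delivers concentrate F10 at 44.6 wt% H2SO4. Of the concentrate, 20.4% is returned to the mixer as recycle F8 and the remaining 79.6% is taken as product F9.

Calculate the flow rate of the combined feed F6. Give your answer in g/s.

Overall H2SO4 balance (none leaves overhead): H2SO4 in fresh feed = H2SO4 in product, i.e. 1550×0.135 = (1−0.204)·F10·0.446.
F10 = 209.25/(0.446×0.796) = 589.41 g/s.
Recycle F8 = 0.204×589.41 = 120.24 g/s.
Combined feed F6 = 1550 + 120.24 = 1670.2 g/s.

1670 g/s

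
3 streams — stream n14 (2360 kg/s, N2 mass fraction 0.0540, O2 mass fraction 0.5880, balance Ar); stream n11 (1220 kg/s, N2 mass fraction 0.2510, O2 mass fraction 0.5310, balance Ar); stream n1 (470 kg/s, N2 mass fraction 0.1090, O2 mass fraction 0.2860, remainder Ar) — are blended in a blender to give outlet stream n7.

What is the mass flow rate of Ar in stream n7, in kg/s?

Ar out = Ar in = 2360×0.358 + 1220×0.218 + 470×0.605 = 1395.2 kg/s.

1395 kg/s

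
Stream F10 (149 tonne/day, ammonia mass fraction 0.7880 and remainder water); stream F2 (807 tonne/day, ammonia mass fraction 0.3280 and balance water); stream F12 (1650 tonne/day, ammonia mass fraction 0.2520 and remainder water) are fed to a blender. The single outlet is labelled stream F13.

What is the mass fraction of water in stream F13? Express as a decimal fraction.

Total flow out = 149 + 807 + 1650 = 2606 tonne/day.
water in = 149×0.212 + 807×0.672 + 1650×0.748 = 1808.1 tonne/day.
water mass fraction in F13 = 1808.1/2606 = 0.6938.

0.6938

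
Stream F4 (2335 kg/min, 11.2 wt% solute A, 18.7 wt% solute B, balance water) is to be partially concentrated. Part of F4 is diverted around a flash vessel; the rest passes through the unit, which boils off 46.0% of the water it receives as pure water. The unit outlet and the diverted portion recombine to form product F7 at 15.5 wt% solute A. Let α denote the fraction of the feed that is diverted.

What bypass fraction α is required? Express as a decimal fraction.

0.140

All 2335×0.112 = 261.52 kg/min of solute A reaches F7, so F7 = 261.52/0.155 = 1687.2 kg/min and vapour = 647.77 kg/min.
The evaporator receives (1−α)·2335 of feed at 0.701 water and removes 0.460 of that water:
0.460×0.701×(1−α)×2335 = 647.77
(1−α) = 647.77/752.94 = 0.8603;  α = 0.1397.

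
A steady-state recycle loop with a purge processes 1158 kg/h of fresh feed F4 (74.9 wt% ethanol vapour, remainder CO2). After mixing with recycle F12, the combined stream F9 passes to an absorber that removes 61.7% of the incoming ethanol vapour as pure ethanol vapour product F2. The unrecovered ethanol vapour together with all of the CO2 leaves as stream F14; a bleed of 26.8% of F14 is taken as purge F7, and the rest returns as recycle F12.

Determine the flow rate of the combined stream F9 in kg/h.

2290 kg/h

CO2 enters only via F4 and leaves only via the purge: 1158×0.251 = 0.268×(CO2 in F14), and the absorber passes all CO2, so CO2 in F9 = CO2 in F14 = 1084.5 kg/h.
ethanol vapour in F9: m_A = 1158×0.749 + (1−0.268)·(1−0.617)·m_A, so m_A = 867.34/0.7196 = 1205.2 kg/h.
F9 = 1205.2 + 1084.5 = 2289.8 kg/h.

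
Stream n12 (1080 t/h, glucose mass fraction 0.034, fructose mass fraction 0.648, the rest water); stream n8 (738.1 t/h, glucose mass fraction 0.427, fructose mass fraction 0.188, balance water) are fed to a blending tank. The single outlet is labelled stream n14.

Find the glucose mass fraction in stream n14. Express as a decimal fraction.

Total flow out = 1080 + 738.1 = 1818.1 t/h.
glucose in = 1080×0.034 + 738.1×0.427 = 351.89 t/h.
glucose mass fraction in n14 = 351.89/1818.1 = 0.194.

0.194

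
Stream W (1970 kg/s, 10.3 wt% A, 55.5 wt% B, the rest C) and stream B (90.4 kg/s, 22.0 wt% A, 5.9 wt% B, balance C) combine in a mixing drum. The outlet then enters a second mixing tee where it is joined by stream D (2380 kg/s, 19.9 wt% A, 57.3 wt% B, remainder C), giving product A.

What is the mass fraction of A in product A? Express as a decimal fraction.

0.1568

Overall, product flow = 4440.4 kg/s.
A in = 1970×0.103 + 90.4×0.220 + 2380×0.199 = 696.42 kg/s.
A fraction in A = 0.1568.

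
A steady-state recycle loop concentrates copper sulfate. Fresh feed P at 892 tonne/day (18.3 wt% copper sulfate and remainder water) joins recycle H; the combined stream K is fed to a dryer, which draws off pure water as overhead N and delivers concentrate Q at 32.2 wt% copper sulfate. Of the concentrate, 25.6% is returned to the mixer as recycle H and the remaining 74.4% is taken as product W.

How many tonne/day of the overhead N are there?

Overall copper sulfate balance (none leaves overhead): copper sulfate in fresh feed = copper sulfate in product, i.e. 892×0.183 = (1−0.256)·Q·0.322.
Q = 163.24/(0.322×0.744) = 681.38 tonne/day.
Recycle H = 0.256×681.38 = 174.43 tonne/day.
Combined feed K = 892 + 174.43 = 1066.4 tonne/day.
Overhead N = K − Q = 1066.4 − 681.38 = 385.06 tonne/day.

385.1 tonne/day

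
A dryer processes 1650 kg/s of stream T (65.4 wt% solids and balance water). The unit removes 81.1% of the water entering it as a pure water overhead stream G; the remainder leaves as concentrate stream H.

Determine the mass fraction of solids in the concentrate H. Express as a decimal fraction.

0.909

solids is not removed: 1650×0.654 = 1079.1 kg/s of solids enters H.
water entering = 1650×0.346 = 570.9 kg/s; overhead removed = 0.811×570.9 = 463 kg/s.
Concentrate = 1650 − 463 = 1187 kg/s.
Mass fraction = 1079.1/1187 = 0.909.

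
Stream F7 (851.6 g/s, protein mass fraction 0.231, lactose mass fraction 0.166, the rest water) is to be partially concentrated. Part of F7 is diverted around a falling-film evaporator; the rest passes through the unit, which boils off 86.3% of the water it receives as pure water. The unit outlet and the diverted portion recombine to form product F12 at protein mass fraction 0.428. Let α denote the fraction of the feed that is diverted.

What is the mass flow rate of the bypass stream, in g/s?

All 851.6×0.231 = 196.72 g/s of protein reaches F12, so F12 = 196.72/0.428 = 459.63 g/s and vapour = 391.97 g/s.
The evaporator receives (1−α)·851.6 of feed at 0.603 water and removes 0.863 of that water:
0.863×0.603×(1−α)×851.6 = 391.97
(1−α) = 391.97/443.16 = 0.8845;  α = 0.1155.
Bypass flow = 0.1155×851.6 = 98.366 g/s.

98.37 g/s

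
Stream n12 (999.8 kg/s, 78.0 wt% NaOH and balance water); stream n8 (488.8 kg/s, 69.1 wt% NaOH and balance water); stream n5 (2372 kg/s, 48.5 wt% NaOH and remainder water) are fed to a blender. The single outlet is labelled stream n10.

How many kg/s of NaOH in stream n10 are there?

NaOH out = NaOH in = 999.8×0.780 + 488.8×0.691 + 2372×0.485 = 2268 kg/s.

2268 kg/s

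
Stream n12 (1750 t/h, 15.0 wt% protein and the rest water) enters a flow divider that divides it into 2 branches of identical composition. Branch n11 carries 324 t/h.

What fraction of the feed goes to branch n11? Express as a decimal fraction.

0.185

Fraction to n11 = 324/1750 = 0.1851.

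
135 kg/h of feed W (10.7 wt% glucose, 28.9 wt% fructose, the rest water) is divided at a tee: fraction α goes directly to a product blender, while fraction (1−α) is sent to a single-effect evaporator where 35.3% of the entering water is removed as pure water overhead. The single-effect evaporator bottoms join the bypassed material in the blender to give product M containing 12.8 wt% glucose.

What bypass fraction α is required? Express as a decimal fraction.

0.231

All 135×0.107 = 14.445 kg/h of glucose reaches M, so M = 14.445/0.128 = 112.85 kg/h and vapour = 22.148 kg/h.
The evaporator receives (1−α)·135 of feed at 0.604 water and removes 0.353 of that water:
0.353×0.604×(1−α)×135 = 22.148
(1−α) = 22.148/28.784 = 0.7695;  α = 0.2305.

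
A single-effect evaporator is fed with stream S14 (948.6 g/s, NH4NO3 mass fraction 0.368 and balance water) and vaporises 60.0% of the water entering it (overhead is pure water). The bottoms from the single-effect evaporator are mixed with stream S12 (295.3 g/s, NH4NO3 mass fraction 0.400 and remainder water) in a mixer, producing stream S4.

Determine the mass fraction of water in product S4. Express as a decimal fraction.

0.472

Vapour removed = 0.600×0.632×948.6 = 359.71 g/s; concentrate = 588.89 g/s.
water reaching the mixer = 239.81 (from concentrate) + 295.3×0.600 = 416.99 g/s.
Product flow = 588.89 + 295.3 = 884.19 g/s; water fraction = 0.472.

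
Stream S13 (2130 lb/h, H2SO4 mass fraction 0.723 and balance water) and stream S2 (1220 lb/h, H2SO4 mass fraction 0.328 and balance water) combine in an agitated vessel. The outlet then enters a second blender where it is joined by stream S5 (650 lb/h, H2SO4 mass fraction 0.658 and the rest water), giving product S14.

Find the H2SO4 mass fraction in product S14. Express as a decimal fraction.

0.592

Overall, product flow = 4000 lb/h.
H2SO4 in = 2130×0.723 + 1220×0.328 + 650×0.658 = 2367.8 lb/h.
H2SO4 fraction in S14 = 0.592.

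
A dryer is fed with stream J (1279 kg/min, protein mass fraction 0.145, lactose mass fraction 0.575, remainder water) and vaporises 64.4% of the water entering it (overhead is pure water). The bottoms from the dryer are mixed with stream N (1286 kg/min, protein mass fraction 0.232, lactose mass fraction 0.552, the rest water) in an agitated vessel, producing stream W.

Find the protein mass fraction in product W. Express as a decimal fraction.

Vapour removed = 0.644×0.280×1279 = 230.63 kg/min; concentrate = 1048.4 kg/min.
protein reaching the mixer = 185.45 (from concentrate) + 1286×0.232 = 483.81 kg/min.
Product flow = 1048.4 + 1286 = 2334.4 kg/min; protein fraction = 0.207.

0.207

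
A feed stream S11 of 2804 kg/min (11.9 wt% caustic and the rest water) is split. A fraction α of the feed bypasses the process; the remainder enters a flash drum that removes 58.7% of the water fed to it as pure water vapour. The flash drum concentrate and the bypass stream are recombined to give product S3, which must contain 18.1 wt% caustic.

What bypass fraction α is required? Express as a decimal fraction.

0.338

All 2804×0.119 = 333.68 kg/min of caustic reaches S3, so S3 = 333.68/0.181 = 1843.5 kg/min and vapour = 960.49 kg/min.
The evaporator receives (1−α)·2804 of feed at 0.881 water and removes 0.587 of that water:
0.587×0.881×(1−α)×2804 = 960.49
(1−α) = 960.49/1450.1 = 0.6624;  α = 0.3376.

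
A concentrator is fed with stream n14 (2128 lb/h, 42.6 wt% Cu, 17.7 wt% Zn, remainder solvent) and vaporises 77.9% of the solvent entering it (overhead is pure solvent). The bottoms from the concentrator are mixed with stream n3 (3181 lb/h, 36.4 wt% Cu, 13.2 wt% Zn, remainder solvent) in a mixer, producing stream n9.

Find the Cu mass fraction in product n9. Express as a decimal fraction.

0.444

Vapour removed = 0.779×0.397×2128 = 658.11 lb/h; concentrate = 1469.9 lb/h.
Cu reaching the mixer = 906.53 (from concentrate) + 3181×0.364 = 2064.4 lb/h.
Product flow = 1469.9 + 3181 = 4650.9 lb/h; Cu fraction = 0.444.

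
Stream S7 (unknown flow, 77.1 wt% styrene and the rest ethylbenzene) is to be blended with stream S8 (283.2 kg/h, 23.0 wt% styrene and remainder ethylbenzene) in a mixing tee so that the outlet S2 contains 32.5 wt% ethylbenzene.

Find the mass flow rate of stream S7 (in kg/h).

Let S7 be the unknown flow. Total out = 283.2 + S7.
ethylbenzene balance: 218.06 + 0.229·S7 = 0.325·(283.2 + S7)
(0.229 − 0.325)·S7 = 0.325×283.2 − 218.06 = -126.02
S7 = -126.02 / -0.096 = 1312.7 kg/h

1313 kg/h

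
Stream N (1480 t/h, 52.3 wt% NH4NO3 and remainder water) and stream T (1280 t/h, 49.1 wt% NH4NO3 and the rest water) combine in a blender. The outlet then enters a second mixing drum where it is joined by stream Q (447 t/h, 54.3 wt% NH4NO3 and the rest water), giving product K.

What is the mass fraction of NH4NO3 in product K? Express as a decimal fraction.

0.513

Overall, product flow = 3207 t/h.
NH4NO3 in = 1480×0.523 + 1280×0.491 + 447×0.543 = 1645.2 t/h.
NH4NO3 fraction in K = 0.513.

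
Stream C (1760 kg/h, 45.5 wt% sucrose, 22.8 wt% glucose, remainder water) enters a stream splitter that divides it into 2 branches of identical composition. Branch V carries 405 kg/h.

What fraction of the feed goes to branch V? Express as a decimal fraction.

Fraction to V = 405/1760 = 0.2301.

0.230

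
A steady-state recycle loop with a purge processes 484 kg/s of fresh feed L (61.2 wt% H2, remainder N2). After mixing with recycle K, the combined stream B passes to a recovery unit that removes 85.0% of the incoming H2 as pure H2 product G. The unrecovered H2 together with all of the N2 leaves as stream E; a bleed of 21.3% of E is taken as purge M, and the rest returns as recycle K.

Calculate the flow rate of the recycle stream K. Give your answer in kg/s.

N2 enters only via L and leaves only via the purge: 484×0.388 = 0.213×(N2 in E), and the recovery unit passes all N2, so N2 in B = N2 in E = 881.65 kg/s.
H2 in B: m_A = 484×0.612 + (1−0.213)·(1−0.850)·m_A, so m_A = 296.21/0.8820 = 335.86 kg/s.
E = (1−0.850)×335.86 + 881.65 = 932.03 kg/s.
Recycle K = (1−0.213)×932.03 = 733.51 kg/s.

733.5 kg/s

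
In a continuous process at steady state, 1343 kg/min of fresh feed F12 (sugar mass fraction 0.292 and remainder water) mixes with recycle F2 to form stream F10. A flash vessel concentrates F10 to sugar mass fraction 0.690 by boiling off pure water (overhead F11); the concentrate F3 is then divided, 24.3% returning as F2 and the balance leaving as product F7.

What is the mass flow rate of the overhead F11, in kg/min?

Overall sugar balance (none leaves overhead): sugar in fresh feed = sugar in product, i.e. 1343×0.292 = (1−0.243)·F3·0.690.
F3 = 392.16/(0.690×0.757) = 750.78 kg/min.
Recycle F2 = 0.243×750.78 = 182.44 kg/min.
Combined feed F10 = 1343 + 182.44 = 1525.4 kg/min.
Overhead F11 = F10 − F3 = 1525.4 − 750.78 = 774.66 kg/min.

774.7 kg/min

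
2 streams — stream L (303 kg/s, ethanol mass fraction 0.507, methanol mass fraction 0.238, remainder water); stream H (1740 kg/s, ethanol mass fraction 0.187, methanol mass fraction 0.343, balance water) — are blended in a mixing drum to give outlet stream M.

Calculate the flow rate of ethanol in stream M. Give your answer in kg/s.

ethanol out = ethanol in = 303×0.507 + 1740×0.187 = 479 kg/s.

479 kg/s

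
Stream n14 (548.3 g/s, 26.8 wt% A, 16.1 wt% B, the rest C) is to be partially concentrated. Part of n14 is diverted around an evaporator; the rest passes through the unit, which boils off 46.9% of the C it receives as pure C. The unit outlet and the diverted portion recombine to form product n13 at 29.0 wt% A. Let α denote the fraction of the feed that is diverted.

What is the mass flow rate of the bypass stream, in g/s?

393 g/s

All 548.3×0.268 = 146.94 g/s of A reaches n13, so n13 = 146.94/0.290 = 506.7 g/s and vapour = 41.595 g/s.
The evaporator receives (1−α)·548.3 of feed at 0.571 C and removes 0.469 of that C:
0.469×0.571×(1−α)×548.3 = 41.595
(1−α) = 41.595/146.83 = 0.2833;  α = 0.7167.
Bypass flow = 0.7167×548.3 = 392.98 g/s.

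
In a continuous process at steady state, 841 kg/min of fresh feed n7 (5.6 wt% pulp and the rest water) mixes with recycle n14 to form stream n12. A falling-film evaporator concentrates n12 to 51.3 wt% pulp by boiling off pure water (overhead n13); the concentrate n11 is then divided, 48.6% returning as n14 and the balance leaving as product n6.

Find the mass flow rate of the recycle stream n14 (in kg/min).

86.8 kg/min

Overall pulp balance (none leaves overhead): pulp in fresh feed = pulp in product, i.e. 841×0.056 = (1−0.486)·n11·0.513.
n11 = 47.096/(0.513×0.514) = 178.61 kg/min.
Recycle n14 = 0.486×178.61 = 86.804 kg/min.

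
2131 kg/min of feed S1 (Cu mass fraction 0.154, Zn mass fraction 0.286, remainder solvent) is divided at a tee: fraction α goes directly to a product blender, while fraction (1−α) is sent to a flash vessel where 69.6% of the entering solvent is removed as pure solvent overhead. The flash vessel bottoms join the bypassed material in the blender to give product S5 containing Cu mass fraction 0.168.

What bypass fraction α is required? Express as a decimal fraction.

All 2131×0.154 = 328.17 kg/min of Cu reaches S5, so S5 = 328.17/0.168 = 1953.4 kg/min and vapour = 177.58 kg/min.
The evaporator receives (1−α)·2131 of feed at 0.560 solvent and removes 0.696 of that solvent:
0.696×0.560×(1−α)×2131 = 177.58
(1−α) = 177.58/830.58 = 0.2138;  α = 0.7862.

0.786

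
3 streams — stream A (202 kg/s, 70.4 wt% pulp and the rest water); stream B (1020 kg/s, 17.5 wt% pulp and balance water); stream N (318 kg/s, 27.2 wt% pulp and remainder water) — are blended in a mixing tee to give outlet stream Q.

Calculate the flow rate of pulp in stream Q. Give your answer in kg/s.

pulp out = pulp in = 202×0.704 + 1020×0.175 + 318×0.272 = 407.2 kg/s.

407.2 kg/s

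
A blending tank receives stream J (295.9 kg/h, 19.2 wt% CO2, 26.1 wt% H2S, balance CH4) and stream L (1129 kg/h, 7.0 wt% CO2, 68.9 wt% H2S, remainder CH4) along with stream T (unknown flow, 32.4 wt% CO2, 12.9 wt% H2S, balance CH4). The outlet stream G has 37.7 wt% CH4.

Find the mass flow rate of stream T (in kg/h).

607.3 kg/h

Let T be the unknown flow. Total out = 1424.9 + T.
CH4 balance: 433.95 + 0.547·T = 0.377·(1424.9 + T)
(0.547 − 0.377)·T = 0.377×1424.9 − 433.95 = 103.24
T = 103.24 / 0.170 = 607.3 kg/h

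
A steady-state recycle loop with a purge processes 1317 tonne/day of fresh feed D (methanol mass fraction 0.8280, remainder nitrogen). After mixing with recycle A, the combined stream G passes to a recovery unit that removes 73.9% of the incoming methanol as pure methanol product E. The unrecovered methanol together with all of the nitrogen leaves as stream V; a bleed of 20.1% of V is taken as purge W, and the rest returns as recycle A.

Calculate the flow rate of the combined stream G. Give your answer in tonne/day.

2505 tonne/day

nitrogen enters only via D and leaves only via the purge: 1317×0.172 = 0.201×(nitrogen in V), and the recovery unit passes all nitrogen, so nitrogen in G = nitrogen in V = 1127 tonne/day.
methanol in G: m_A = 1317×0.828 + (1−0.201)·(1−0.739)·m_A, so m_A = 1090.5/0.7915 = 1377.8 tonne/day.
G = 1377.8 + 1127 = 2504.8 tonne/day.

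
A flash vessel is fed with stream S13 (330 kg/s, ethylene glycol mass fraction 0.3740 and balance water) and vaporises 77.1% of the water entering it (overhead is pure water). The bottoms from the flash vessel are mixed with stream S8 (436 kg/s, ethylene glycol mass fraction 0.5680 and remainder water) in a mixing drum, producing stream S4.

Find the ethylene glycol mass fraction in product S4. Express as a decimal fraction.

0.6116

Vapour removed = 0.771×0.626×330 = 159.27 kg/s; concentrate = 170.73 kg/s.
ethylene glycol reaching the mixer = 123.42 (from concentrate) + 436×0.568 = 371.07 kg/s.
Product flow = 170.73 + 436 = 606.73 kg/s; ethylene glycol fraction = 0.6116.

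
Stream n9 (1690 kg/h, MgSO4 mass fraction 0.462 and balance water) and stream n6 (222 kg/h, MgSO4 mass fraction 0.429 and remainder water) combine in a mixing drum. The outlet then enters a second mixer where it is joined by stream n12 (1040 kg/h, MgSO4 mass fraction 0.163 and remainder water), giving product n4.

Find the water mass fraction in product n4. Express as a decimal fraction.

Overall, product flow = 2952 kg/h.
water in = 1690×0.538 + 222×0.571 + 1040×0.837 = 1906.5 kg/h.
water fraction in n4 = 0.646.

0.646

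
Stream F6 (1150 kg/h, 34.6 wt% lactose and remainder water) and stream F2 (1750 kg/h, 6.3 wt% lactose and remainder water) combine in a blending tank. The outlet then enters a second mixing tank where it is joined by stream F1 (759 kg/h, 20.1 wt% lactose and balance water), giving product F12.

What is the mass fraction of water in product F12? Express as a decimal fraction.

0.8194

Overall, product flow = 3659 kg/h.
water in = 1150×0.654 + 1750×0.937 + 759×0.799 = 2998.3 kg/h.
water fraction in F12 = 0.8194.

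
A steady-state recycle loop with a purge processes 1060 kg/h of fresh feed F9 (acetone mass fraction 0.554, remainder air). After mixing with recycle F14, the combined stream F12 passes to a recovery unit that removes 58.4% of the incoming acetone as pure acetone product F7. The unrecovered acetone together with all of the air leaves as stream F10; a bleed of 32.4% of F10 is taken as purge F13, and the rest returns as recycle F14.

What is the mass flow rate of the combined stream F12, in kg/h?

air enters only via F9 and leaves only via the purge: 1060×0.446 = 0.324×(air in F10), and the recovery unit passes all air, so air in F12 = air in F10 = 1459.1 kg/h.
acetone in F12: m_A = 1060×0.554 + (1−0.324)·(1−0.584)·m_A, so m_A = 587.24/0.7188 = 816.99 kg/h.
F12 = 816.99 + 1459.1 = 2276.1 kg/h.

2276 kg/h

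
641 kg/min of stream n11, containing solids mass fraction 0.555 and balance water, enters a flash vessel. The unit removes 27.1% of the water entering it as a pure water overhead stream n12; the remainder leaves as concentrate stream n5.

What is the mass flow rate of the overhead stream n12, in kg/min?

water entering = 641×0.445 = 285.25 kg/min; overhead removed = 0.271×285.25 = 77.301 kg/min.

77.3 kg/min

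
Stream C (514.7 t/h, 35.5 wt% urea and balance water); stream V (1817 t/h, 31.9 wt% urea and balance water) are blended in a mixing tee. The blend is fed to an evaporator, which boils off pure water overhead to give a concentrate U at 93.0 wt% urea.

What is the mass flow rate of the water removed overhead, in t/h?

1512 t/h

urea entering = 514.7×0.355 + 1817×0.319 = 762.34 t/h.
All urea reports to U, so U = 762.34/0.930 = 819.72 t/h.
Total feed = 2331.7 t/h; overhead = 2331.7 − 819.72 = 1512 t/h.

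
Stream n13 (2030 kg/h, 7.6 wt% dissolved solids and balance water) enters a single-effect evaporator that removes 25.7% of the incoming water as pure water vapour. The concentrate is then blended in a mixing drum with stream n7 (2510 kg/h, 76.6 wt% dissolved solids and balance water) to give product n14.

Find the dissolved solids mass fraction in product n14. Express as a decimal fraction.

Vapour removed = 0.257×0.924×2030 = 482.06 kg/h; concentrate = 1547.9 kg/h.
dissolved solids reaching the mixer = 154.28 (from concentrate) + 2510×0.766 = 2076.9 kg/h.
Product flow = 1547.9 + 2510 = 4057.9 kg/h; dissolved solids fraction = 0.512.

0.512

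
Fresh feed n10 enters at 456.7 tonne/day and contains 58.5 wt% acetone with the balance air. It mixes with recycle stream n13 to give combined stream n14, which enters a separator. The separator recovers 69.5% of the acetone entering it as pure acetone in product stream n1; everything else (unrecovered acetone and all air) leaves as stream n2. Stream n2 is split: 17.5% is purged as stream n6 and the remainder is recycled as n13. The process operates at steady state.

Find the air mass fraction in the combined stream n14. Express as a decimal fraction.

0.7521

air enters only via n10 and leaves only via the purge: 456.7×0.415 = 0.175×(air in n2), and the separator passes all air, so air in n14 = air in n2 = 1083 tonne/day.
acetone in n14: m_A = 456.7×0.585 + (1−0.175)·(1−0.695)·m_A, so m_A = 267.17/0.7484 = 357 tonne/day.
n14 = 357 + 1083 = 1440 tonne/day.
air fraction in n14 = 1083/1440 = 0.7521.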